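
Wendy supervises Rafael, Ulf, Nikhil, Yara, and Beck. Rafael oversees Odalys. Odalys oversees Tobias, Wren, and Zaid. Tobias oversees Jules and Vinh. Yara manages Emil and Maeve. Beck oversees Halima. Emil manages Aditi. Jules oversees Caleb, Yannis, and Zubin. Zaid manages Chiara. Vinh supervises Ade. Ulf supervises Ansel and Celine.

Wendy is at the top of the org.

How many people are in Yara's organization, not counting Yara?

Yara directly manages Emil, Maeve. Under Emil: Aditi (1). Maeve has no reports. So Yara's organization is 2 direct reports plus everyone under them: 2 + 1 = 3.

3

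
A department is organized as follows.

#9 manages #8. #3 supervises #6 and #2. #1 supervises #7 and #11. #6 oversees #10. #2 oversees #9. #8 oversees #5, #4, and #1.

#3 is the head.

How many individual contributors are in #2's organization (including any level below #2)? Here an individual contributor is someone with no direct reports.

4

The people in #2's organization with no one reporting to them are #5, #4, #11, #7. That is 4.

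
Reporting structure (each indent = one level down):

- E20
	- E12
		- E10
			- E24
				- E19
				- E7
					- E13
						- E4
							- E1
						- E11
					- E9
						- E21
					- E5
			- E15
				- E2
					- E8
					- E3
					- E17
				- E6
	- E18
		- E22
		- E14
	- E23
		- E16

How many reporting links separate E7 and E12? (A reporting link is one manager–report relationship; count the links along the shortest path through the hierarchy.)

E7 is in E12's organization: the chain from E7 up to E12 is E7 → E24 → E10 → E12, which is 3 links.

3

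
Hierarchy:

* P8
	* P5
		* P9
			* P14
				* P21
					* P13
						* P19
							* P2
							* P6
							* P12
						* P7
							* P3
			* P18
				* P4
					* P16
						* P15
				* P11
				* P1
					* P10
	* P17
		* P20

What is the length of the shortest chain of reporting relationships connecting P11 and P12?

7

P11 is 2 levels below P9, and P12 is 5 levels below P9 (their lowest common manager). The shortest path runs up from P11 to P9 and back down to P12: 2 + 5 = 7 links.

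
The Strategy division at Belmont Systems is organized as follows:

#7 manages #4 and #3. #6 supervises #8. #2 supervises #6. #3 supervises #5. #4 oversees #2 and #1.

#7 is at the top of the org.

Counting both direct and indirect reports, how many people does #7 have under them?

#7 directly manages #4, #3. Under #4: #2, #6, #8, #1 (4). Under #3: #5 (1). So #7's organization is 2 direct reports plus everyone under them: 5 + 2 = 7.

7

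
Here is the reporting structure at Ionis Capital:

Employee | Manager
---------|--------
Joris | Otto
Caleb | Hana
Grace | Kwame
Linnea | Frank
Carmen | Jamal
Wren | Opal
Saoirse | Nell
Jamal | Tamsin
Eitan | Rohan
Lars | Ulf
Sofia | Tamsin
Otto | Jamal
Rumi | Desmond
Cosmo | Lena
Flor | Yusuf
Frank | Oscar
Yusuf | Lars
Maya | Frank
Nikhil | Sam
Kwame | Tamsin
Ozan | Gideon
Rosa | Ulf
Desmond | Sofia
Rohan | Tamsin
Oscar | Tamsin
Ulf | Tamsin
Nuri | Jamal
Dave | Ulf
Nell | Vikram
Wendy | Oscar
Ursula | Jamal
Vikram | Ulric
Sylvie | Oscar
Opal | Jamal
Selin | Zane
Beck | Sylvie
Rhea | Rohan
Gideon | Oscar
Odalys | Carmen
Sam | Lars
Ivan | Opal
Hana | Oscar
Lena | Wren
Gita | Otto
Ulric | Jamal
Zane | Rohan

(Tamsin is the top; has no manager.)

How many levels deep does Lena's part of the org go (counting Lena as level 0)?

1

The longest chain under Lena runs Lena → Cosmo, which is 1 level below Lena.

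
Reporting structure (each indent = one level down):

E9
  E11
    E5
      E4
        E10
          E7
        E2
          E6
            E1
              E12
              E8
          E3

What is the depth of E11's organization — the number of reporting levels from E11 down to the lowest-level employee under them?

6

The longest chain under E11 runs E11 → E5 → E4 → E2 → E6 → E1 → E8, which is 6 levels below E11.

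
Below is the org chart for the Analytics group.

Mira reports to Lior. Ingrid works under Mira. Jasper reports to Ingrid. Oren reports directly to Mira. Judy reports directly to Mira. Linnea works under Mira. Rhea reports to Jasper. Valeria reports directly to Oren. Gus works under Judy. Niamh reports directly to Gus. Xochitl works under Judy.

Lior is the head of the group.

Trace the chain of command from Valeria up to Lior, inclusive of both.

Valeria reports to Oren. Oren reports to Mira. Mira reports to Lior. Lior is at the top.

Valeria -> Oren -> Mira -> Lior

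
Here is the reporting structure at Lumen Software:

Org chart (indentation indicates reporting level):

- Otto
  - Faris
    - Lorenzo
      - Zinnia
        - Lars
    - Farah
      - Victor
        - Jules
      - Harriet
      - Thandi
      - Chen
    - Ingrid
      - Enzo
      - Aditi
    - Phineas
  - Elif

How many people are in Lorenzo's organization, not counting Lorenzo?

Lorenzo directly manages Zinnia. Under Zinnia: Lars (1). That's 2 in total.

2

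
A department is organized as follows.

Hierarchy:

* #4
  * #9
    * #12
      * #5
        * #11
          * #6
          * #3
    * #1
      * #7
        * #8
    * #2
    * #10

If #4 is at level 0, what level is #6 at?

Chain from #6 up to #4: #6 → #11 → #5 → #12 → #9 → #4. That is 5 steps up, so #6 is 5 levels below #4.

5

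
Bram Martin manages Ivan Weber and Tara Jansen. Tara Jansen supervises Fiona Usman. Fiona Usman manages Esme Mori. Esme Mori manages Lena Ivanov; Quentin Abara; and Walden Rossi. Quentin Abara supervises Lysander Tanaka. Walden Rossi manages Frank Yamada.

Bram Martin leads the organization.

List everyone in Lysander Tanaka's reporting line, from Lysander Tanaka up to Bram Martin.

Lysander Tanaka reports to Quentin Abara. Quentin Abara reports to Esme Mori. Esme Mori reports to Fiona Usman. Fiona Usman reports to Tara Jansen. Tara Jansen reports to Bram Martin. Bram Martin is at the top.

Lysander Tanaka -> Quentin Abara -> Esme Mori -> Fiona Usman -> Tara Jansen -> Bram Martin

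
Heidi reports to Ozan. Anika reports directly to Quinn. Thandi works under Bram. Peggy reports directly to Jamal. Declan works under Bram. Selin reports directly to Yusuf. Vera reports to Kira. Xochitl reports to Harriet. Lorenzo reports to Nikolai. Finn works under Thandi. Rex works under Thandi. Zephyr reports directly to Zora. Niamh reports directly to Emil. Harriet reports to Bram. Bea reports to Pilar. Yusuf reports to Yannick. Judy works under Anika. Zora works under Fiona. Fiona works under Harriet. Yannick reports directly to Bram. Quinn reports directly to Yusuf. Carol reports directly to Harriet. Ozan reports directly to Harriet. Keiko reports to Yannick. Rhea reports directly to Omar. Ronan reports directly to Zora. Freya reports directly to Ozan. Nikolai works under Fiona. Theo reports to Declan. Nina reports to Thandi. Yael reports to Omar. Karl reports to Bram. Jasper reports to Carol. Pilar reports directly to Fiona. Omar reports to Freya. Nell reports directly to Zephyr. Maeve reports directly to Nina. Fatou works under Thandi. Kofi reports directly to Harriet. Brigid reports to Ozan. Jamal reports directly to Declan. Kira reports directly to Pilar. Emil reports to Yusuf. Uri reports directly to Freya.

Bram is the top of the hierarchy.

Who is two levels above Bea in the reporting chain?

Fiona

Bea reports to Pilar, and Pilar reports to Fiona. So Bea's skip-level manager is Fiona.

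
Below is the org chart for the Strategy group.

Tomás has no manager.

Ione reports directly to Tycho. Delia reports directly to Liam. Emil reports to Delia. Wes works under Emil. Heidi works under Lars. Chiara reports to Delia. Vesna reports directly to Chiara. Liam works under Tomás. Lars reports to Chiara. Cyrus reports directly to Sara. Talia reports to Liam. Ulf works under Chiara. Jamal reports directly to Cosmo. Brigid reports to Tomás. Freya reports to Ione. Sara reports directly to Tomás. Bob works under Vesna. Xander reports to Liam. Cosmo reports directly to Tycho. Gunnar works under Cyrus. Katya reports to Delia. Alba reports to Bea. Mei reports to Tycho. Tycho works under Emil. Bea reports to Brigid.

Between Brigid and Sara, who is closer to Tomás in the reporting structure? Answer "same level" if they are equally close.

Both Brigid and Sara are 1 level below Tomás.

same level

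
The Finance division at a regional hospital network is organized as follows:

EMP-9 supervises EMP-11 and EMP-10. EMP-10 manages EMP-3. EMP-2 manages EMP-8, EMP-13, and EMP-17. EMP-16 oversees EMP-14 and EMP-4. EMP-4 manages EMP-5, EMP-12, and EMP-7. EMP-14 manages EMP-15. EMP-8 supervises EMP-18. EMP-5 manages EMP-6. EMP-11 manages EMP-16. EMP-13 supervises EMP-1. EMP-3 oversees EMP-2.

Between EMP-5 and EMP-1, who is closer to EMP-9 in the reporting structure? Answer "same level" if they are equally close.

EMP-5 is 4 levels below EMP-9; EMP-1 is 5. EMP-5 is higher.

EMP-5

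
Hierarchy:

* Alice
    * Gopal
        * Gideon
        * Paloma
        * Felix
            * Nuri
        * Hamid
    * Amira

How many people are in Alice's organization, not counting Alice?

7

Alice directly manages Gopal, Amira. Under Gopal: Hamid, Felix, Nuri, Paloma, Gideon (5). Amira has no reports. So Alice's organization is 2 direct reports plus everyone under them: 6 + 1 = 7.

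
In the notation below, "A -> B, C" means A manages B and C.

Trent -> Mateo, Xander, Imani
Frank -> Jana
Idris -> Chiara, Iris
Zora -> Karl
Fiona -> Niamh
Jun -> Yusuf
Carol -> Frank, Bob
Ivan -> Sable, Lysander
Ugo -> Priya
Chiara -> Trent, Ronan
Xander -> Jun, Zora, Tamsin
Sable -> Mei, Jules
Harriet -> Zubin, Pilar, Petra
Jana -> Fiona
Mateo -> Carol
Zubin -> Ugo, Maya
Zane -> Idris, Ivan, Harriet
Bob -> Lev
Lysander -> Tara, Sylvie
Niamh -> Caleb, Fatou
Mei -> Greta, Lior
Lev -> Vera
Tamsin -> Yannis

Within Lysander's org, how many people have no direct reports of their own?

2

The people in Lysander's organization with no one reporting to them are Sylvie, Tara. That is 2.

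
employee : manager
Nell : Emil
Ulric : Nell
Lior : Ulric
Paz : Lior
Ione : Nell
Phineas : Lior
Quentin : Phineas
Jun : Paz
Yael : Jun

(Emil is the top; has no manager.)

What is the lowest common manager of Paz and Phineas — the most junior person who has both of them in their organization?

Lior

Paz's chain of managers is Lior, Ulric, Nell, Emil. Phineas's chain of managers is Lior, Ulric, Nell, Emil. The first manager that appears in both chains is Lior.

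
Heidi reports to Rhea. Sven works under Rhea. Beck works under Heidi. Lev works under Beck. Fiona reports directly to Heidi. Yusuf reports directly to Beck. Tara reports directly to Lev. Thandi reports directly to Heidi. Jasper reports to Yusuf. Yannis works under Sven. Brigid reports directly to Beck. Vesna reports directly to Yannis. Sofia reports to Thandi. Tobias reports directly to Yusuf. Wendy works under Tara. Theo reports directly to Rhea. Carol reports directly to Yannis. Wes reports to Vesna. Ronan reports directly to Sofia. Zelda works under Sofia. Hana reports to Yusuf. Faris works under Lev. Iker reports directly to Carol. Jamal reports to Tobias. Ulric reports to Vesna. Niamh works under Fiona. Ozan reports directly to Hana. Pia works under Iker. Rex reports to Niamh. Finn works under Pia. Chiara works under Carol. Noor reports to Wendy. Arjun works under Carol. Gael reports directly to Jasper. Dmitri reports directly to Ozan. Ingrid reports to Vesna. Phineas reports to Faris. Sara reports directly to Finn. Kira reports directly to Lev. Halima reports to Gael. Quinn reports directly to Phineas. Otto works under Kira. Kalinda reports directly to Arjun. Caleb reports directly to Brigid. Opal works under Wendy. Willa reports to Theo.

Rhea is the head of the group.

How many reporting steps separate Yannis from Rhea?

Chain from Yannis up to Rhea: Yannis → Sven → Rhea. That is 2 steps up, so Yannis is 2 levels below Rhea.

2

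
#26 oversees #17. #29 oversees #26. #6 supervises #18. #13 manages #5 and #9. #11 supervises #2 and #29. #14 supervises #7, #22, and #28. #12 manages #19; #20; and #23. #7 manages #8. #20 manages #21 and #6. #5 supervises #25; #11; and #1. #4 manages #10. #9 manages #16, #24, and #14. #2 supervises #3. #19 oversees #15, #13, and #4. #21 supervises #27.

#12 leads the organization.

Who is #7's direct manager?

#14

#7 reports directly to #14.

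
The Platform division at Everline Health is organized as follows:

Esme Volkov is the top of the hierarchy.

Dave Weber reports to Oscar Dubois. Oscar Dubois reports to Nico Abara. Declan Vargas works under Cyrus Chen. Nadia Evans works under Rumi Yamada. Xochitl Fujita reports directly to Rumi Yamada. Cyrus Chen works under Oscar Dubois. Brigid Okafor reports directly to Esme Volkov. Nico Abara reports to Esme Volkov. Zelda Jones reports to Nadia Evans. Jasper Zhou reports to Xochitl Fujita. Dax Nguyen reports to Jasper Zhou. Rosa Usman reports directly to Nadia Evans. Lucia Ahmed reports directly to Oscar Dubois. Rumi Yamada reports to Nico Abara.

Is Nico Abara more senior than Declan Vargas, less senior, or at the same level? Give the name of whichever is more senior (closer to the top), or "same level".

Nico Abara is 1 level below Esme Volkov; Declan Vargas is 4. Nico Abara is higher.

Nico Abara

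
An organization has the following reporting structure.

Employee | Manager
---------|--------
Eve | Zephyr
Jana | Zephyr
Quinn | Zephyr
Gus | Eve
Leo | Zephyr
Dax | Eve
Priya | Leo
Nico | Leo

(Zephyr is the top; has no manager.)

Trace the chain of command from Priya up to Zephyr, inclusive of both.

Priya -> Leo -> Zephyr

Priya reports to Leo. Leo reports to Zephyr. Zephyr is at the top.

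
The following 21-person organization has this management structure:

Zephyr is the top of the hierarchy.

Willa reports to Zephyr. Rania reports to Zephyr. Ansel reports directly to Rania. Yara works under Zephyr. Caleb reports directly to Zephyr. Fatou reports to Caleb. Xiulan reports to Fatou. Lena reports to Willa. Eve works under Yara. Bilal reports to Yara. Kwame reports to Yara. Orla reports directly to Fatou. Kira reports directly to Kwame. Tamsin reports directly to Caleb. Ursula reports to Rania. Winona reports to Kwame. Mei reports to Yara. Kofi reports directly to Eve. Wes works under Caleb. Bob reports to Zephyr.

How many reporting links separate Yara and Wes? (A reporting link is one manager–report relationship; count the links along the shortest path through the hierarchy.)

3

Yara is 1 level below Zephyr, and Wes is 2 levels below Zephyr (their lowest common manager). The shortest path runs up from Yara to Zephyr and back down to Wes: 1 + 2 = 3 links.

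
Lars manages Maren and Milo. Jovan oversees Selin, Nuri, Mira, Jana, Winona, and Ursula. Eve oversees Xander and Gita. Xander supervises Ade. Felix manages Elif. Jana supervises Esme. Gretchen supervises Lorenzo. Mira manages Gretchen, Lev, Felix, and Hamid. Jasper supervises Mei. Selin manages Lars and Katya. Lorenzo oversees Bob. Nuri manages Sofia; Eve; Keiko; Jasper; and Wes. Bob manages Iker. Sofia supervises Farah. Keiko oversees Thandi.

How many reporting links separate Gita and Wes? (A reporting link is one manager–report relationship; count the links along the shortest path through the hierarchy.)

Gita is 2 levels below Nuri, and Wes is 1 level below Nuri (their lowest common manager). The shortest path runs up from Gita to Nuri and back down to Wes: 2 + 1 = 3 links.

3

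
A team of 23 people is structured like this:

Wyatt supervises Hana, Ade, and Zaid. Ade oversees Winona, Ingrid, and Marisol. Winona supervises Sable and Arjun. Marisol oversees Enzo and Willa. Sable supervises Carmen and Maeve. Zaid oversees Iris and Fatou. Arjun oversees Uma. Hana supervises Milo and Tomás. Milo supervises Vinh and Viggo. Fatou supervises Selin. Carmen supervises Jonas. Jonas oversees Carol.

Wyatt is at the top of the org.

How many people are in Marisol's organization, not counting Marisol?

Marisol directly manages Enzo, Willa. Enzo has no reports. Willa has no reports. So Marisol's organization is 2 direct reports plus everyone under them: 1 + 1 = 2.

2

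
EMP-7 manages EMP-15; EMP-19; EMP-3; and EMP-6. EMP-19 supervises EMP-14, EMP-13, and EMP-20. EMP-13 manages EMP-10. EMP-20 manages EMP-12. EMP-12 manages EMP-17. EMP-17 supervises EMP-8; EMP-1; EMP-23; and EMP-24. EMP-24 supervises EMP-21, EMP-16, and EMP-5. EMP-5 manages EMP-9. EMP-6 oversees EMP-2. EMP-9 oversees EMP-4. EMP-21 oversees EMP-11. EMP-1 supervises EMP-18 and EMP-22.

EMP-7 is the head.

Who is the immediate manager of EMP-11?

EMP-11 reports directly to EMP-21.

EMP-21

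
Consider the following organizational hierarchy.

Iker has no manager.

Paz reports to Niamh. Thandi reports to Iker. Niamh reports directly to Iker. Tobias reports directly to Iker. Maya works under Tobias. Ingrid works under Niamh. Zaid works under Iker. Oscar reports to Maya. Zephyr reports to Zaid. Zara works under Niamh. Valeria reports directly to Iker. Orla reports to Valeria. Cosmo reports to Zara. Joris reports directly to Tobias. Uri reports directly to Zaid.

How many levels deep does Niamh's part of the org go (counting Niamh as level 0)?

2

The longest chain under Niamh runs Niamh → Zara → Cosmo, which is 2 levels below Niamh.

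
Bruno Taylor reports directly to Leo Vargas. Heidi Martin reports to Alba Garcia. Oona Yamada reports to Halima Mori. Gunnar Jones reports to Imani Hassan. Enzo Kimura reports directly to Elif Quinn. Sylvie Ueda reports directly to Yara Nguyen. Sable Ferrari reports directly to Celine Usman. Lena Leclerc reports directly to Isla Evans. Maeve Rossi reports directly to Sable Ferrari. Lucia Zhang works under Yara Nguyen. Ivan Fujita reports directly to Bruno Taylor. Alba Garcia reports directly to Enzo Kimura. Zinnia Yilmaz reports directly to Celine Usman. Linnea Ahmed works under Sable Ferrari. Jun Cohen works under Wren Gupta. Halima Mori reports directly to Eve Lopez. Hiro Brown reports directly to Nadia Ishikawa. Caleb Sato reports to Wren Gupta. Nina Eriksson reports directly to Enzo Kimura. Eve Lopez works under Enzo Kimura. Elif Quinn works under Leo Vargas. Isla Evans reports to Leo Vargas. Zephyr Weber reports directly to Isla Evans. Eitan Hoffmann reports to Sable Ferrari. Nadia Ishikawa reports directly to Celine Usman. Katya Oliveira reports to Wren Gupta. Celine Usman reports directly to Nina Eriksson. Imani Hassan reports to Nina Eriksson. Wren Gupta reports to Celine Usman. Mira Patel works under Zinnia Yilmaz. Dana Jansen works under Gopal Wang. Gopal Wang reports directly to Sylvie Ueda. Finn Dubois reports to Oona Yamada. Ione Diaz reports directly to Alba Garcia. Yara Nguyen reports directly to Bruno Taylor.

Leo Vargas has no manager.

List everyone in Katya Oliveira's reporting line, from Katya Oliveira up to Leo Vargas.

Katya Oliveira -> Wren Gupta -> Celine Usman -> Nina Eriksson -> Enzo Kimura -> Elif Quinn -> Leo Vargas

Katya Oliveira reports to Wren Gupta. Wren Gupta reports to Celine Usman. Celine Usman reports to Nina Eriksson. Nina Eriksson reports to Enzo Kimura. Enzo Kimura reports to Elif Quinn. Elif Quinn reports to Leo Vargas. Leo Vargas is at the top.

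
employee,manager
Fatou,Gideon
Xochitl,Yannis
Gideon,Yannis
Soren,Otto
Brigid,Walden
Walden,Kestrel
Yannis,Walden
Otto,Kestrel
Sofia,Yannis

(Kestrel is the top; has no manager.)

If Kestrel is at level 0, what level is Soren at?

2

Chain from Soren up to Kestrel: Soren → Otto → Kestrel. That is 2 steps up, so Soren is 2 levels below Kestrel.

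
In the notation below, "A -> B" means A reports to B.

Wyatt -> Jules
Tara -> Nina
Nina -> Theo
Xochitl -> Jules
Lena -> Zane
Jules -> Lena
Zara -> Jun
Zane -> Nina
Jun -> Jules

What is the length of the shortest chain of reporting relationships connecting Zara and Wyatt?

3

Zara is 2 levels below Jules, and Wyatt is 1 level below Jules (their lowest common manager). The shortest path runs up from Zara to Jules and back down to Wyatt: 2 + 1 = 3 links.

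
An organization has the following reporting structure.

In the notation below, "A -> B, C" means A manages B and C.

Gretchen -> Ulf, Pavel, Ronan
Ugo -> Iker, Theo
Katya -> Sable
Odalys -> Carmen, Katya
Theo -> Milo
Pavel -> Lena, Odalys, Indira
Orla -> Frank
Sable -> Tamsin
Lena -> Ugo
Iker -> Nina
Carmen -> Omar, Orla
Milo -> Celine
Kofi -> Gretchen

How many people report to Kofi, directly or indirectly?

20

Kofi directly manages Gretchen. Under Gretchen: Ronan, Pavel, Indira, Odalys, Katya, Sable, Tamsin, Carmen, Orla, Frank, Omar, Lena, Ugo, Theo, Milo, Celine, Iker, Nina, Ulf (19). That's 20 in total.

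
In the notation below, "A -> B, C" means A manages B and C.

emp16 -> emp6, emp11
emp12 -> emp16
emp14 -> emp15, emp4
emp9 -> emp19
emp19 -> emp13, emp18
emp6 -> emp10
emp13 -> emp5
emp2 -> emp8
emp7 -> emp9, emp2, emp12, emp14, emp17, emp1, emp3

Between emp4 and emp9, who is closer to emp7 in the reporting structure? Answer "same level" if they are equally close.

emp9

emp4 is 2 levels below emp7; emp9 is 1. emp9 is higher.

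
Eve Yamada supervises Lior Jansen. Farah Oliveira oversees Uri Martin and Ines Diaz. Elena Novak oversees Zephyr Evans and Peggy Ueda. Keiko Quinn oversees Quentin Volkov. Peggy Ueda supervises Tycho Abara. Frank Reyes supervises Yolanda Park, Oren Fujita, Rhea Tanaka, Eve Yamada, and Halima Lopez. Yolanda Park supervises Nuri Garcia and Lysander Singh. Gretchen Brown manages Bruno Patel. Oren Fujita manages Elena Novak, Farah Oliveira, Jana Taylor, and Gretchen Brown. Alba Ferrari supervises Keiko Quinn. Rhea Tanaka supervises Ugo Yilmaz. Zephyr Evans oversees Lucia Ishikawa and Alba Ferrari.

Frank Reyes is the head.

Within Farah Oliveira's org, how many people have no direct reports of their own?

The people in Farah Oliveira's organization with no one reporting to them are Uri Martin, Ines Diaz. That is 2.

2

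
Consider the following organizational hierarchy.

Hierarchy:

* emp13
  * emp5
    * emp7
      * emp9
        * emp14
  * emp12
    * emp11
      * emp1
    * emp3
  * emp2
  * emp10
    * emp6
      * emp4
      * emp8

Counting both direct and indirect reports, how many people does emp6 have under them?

emp6 directly manages emp4, emp8. emp4 has no reports. emp8 has no reports. So emp6's organization is 2 direct reports plus everyone under them: 1 + 1 = 2.

2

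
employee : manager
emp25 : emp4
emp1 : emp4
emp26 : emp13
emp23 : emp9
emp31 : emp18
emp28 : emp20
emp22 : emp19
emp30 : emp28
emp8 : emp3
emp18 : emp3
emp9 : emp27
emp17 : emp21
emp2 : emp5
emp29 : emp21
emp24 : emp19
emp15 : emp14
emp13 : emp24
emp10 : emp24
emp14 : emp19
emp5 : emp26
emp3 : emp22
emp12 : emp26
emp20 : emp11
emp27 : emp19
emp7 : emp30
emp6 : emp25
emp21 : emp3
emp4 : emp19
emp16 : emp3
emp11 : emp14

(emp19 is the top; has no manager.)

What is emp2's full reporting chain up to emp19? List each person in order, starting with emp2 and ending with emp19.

emp2 reports to emp5. emp5 reports to emp26. emp26 reports to emp13. emp13 reports to emp24. emp24 reports to emp19. emp19 is at the top.

emp2 -> emp5 -> emp26 -> emp13 -> emp24 -> emp19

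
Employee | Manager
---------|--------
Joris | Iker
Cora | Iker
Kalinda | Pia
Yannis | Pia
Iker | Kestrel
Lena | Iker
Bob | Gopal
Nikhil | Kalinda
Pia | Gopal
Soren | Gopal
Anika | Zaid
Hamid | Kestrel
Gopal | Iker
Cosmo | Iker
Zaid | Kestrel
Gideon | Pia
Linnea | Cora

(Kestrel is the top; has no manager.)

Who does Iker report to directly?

Iker reports directly to Kestrel.

Kestrel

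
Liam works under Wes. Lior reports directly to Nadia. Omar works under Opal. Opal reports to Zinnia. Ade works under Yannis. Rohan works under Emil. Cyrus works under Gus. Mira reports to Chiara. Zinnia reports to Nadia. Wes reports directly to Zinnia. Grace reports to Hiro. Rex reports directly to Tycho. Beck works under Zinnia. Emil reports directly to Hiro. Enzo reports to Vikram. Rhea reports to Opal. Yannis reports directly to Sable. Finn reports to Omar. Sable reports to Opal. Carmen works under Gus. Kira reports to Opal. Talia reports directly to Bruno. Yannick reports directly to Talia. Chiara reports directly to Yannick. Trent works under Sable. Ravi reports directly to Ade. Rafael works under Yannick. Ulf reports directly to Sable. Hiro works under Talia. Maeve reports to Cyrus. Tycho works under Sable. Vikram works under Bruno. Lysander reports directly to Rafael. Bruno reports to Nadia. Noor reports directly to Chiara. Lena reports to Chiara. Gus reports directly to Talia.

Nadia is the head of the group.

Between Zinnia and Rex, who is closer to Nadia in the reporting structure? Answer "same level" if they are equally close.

Zinnia

Zinnia is 1 level below Nadia; Rex is 5. Zinnia is higher.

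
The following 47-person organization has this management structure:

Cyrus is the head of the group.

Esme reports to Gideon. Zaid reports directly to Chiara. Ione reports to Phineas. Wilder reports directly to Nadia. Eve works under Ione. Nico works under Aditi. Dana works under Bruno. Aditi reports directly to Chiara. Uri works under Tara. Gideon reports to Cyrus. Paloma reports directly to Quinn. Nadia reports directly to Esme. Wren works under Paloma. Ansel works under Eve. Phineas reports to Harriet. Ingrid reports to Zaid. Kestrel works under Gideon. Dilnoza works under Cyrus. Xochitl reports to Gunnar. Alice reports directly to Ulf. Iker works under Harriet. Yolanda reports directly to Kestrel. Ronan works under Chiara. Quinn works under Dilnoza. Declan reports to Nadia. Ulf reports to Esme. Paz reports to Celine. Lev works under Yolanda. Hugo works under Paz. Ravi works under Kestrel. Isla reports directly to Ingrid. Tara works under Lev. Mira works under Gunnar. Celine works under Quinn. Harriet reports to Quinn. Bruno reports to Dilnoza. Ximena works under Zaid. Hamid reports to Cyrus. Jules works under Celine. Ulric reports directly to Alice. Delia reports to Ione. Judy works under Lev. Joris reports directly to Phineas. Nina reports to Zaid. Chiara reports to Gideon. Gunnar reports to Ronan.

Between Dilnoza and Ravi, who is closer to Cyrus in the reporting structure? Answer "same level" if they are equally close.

Dilnoza is 1 level below Cyrus; Ravi is 3. Dilnoza is higher.

Dilnoza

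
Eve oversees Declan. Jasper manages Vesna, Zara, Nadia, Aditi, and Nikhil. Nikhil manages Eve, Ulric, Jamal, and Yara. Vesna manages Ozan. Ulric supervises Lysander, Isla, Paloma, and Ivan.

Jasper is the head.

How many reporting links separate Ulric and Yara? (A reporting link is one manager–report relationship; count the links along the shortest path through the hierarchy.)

2

Ulric is 1 level below Nikhil, and Yara is 1 level below Nikhil (their lowest common manager). The shortest path runs up from Ulric to Nikhil and back down to Yara: 1 + 1 = 2 links.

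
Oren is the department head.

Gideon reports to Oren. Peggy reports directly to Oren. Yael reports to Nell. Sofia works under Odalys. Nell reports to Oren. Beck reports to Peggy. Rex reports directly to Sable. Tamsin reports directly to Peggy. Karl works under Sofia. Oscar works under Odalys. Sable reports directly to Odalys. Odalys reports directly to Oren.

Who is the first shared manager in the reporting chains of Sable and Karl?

Odalys

Sable's chain of managers is Odalys, Oren. Karl's chain of managers is Sofia, Odalys, Oren. The first manager that appears in both chains is Odalys.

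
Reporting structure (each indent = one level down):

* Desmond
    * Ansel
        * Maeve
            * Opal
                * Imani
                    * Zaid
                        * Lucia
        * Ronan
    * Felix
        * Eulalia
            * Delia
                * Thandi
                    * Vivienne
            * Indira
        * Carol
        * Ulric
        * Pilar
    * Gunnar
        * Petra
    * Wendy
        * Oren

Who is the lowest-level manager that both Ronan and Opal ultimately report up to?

Ansel

Ronan's chain of managers is Ansel, Desmond. Opal's chain of managers is Maeve, Ansel, Desmond. The first manager that appears in both chains is Ansel.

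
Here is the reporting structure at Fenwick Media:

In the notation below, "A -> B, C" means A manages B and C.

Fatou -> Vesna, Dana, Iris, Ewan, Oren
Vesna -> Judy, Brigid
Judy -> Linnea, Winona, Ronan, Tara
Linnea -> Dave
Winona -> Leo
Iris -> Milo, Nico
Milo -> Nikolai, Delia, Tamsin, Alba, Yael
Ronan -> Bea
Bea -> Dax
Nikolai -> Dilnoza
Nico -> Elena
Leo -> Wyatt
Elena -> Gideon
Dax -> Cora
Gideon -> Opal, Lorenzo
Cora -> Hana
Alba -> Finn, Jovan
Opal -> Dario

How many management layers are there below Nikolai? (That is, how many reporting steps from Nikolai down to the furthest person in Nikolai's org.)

1

The longest chain under Nikolai runs Nikolai → Dilnoza, which is 1 level below Nikolai.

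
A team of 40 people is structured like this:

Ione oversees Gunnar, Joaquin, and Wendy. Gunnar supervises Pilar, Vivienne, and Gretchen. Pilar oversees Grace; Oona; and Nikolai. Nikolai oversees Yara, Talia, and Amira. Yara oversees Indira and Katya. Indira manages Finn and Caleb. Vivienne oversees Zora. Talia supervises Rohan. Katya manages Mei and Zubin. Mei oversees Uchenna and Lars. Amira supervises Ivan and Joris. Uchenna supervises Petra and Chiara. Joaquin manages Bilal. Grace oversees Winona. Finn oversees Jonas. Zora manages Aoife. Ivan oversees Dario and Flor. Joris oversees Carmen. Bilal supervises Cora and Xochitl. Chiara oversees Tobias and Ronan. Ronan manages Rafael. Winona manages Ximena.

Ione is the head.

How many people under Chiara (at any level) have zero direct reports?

2

The people in Chiara's organization with no one reporting to them are Tobias, Rafael. That is 2.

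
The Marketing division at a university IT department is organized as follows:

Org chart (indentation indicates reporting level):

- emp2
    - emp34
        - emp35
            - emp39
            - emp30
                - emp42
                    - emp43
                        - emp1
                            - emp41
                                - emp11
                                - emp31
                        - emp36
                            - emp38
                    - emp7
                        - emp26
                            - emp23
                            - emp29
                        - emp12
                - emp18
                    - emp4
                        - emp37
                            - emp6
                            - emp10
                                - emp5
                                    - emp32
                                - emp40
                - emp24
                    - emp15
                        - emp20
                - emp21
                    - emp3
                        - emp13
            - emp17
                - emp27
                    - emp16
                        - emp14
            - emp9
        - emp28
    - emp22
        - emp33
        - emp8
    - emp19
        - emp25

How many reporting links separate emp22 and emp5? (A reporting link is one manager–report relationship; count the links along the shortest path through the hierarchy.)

emp22 is 1 level below emp2, and emp5 is 8 levels below emp2 (their lowest common manager). The shortest path runs up from emp22 to emp2 and back down to emp5: 1 + 8 = 9 links.

9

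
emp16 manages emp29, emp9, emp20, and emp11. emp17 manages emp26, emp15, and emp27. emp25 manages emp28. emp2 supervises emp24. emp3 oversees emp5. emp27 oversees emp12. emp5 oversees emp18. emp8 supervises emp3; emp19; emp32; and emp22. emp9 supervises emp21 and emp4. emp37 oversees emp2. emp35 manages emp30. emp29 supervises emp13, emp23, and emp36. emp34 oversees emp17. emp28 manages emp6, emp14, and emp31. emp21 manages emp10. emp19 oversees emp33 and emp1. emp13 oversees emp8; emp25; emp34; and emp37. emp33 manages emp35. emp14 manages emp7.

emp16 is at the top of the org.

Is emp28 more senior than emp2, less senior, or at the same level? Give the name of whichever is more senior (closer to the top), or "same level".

Both emp28 and emp2 are 4 levels below emp16.

same level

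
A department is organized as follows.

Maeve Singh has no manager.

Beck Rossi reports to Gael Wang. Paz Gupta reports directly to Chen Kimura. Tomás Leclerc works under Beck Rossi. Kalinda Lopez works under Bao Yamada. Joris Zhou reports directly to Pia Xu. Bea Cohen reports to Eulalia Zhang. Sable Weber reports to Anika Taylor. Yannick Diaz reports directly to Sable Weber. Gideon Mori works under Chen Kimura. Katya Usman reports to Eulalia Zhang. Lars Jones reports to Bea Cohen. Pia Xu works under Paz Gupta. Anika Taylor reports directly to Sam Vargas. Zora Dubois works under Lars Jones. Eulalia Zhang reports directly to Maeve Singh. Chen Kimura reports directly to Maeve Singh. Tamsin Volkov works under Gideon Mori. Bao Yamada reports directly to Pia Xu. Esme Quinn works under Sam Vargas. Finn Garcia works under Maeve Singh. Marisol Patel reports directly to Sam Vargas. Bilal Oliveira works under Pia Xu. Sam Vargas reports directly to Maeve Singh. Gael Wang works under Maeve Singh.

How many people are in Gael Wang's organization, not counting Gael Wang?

2

Gael Wang directly manages Beck Rossi. Under Beck Rossi: Tomás Leclerc (1). That's 2 in total.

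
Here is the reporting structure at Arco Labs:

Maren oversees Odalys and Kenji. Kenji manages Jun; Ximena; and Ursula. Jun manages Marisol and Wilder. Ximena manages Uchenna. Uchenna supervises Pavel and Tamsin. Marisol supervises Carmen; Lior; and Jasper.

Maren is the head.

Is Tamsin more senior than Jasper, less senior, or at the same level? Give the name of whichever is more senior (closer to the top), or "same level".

Both Tamsin and Jasper are 4 levels below Maren.

same level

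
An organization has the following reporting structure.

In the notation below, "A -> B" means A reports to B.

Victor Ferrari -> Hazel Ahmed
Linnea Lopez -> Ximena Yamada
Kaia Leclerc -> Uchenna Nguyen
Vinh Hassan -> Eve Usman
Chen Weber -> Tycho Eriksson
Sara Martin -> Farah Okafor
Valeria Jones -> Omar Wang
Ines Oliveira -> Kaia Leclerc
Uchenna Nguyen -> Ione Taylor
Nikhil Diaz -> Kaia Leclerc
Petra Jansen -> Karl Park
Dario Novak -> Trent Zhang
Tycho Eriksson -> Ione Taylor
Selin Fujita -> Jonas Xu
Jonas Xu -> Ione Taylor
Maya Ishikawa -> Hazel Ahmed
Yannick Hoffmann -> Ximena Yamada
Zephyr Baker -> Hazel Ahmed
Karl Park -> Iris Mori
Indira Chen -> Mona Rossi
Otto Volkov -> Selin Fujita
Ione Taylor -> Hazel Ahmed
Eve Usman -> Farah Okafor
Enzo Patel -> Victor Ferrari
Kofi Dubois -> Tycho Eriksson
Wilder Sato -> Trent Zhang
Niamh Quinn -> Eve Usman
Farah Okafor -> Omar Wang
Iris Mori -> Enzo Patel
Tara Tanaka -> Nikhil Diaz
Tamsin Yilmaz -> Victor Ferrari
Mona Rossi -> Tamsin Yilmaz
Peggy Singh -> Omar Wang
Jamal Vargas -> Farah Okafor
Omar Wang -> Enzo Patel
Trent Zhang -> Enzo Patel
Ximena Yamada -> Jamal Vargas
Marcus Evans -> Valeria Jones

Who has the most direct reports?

Hazel Ahmed

Direct-report counts: Hazel Ahmed has 4; Victor Ferrari has 2; Tamsin Yilmaz has 1; Mona Rossi has 1; Enzo Patel has 3; Iris Mori has 1; Karl Park has 1; Trent Zhang has 2; Omar Wang has 3; Valeria Jones has 1; Farah Okafor has 3; Jamal Vargas has 1; Ximena Yamada has 2; Eve Usman has 2; Ione Taylor has 3; Jonas Xu has 1; Selin Fujita has 1; Tycho Eriksson has 2; Uchenna Nguyen has 1; Kaia Leclerc has 2; Nikhil Diaz has 1. The largest is 4, held by Hazel Ahmed.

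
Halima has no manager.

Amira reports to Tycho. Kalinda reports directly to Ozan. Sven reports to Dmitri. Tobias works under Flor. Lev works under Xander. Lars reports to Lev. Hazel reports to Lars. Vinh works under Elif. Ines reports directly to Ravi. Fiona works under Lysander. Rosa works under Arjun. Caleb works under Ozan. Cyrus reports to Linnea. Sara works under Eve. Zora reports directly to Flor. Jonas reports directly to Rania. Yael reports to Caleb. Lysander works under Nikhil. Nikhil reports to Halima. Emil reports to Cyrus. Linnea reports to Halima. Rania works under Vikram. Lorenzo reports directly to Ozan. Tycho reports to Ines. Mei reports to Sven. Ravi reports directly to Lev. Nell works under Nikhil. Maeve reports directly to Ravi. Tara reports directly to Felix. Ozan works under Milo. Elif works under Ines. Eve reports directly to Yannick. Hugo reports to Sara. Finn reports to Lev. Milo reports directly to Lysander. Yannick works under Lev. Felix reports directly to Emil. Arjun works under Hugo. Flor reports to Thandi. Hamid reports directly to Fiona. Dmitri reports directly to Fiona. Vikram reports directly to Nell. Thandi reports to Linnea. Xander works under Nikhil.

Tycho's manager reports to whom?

Ravi

Tycho reports to Ines, and Ines reports to Ravi. So Tycho's skip-level manager is Ravi.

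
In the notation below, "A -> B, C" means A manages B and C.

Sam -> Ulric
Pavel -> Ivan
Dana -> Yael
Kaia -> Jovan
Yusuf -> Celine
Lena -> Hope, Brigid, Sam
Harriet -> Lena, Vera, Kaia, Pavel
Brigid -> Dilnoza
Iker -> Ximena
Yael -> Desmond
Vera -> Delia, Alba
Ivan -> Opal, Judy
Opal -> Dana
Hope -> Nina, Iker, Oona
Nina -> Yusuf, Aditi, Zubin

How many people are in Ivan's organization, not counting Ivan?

5

Ivan directly manages Opal, Judy. Under Opal: Dana, Yael, Desmond (3). Judy has no reports. So Ivan's organization is 2 direct reports plus everyone under them: 4 + 1 = 5.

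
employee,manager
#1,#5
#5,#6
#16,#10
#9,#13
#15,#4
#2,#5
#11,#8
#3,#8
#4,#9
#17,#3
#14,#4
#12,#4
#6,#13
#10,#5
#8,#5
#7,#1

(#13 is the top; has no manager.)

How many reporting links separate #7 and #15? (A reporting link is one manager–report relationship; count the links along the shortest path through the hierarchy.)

#7 is 4 levels below #13, and #15 is 3 levels below #13 (their lowest common manager). The shortest path runs up from #7 to #13 and back down to #15: 4 + 3 = 7 links.

7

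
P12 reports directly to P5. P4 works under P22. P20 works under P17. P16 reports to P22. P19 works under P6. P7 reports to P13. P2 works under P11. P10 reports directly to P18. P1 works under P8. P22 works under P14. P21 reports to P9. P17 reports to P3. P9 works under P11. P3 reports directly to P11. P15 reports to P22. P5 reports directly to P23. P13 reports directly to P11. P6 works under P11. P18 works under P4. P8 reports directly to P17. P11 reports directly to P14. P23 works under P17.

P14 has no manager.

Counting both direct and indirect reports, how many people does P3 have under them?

P3 directly manages P17. Under P17: P20, P8, P1, P23, P5, P12 (6). That's 7 in total.

7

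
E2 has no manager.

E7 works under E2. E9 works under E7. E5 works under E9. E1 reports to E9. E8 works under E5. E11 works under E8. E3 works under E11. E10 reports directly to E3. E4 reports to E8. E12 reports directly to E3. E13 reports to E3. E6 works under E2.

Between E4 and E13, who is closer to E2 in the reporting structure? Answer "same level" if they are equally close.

E4 is 5 levels below E2; E13 is 7. E4 is higher.

E4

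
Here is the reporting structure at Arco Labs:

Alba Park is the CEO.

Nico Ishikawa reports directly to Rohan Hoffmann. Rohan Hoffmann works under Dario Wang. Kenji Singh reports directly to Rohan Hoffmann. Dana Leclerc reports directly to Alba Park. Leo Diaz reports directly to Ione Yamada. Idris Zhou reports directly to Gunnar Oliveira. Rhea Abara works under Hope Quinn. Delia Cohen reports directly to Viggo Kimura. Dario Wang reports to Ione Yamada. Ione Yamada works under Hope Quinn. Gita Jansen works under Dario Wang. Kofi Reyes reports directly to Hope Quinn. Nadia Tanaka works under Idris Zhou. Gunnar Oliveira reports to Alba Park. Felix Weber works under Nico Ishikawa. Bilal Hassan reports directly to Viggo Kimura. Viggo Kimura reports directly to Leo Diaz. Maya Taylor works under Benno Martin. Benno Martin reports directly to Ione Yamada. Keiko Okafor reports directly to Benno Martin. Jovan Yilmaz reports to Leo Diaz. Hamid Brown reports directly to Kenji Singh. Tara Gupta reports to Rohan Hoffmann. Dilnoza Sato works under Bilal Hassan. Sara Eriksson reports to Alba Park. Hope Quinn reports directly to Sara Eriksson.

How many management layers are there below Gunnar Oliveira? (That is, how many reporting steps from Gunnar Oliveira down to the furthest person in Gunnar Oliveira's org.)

2

The longest chain under Gunnar Oliveira runs Gunnar Oliveira → Idris Zhou → Nadia Tanaka, which is 2 levels below Gunnar Oliveira.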